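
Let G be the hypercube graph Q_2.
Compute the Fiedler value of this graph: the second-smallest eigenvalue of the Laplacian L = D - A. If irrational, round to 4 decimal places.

The graph has 4 vertices and degree multiset [2, 2, 2, 2]; D is the diagonal matrix of degrees and L = D - A. The sorted Laplacian eigenvalues are [0, 2, 2, 4]; the algebraic connectivity is the second entry, 2. The largest eigenvalue, 4, is at most the vertex count 4. The eigenvalues sum to 8, which equals trace(L) = 2|E|.

2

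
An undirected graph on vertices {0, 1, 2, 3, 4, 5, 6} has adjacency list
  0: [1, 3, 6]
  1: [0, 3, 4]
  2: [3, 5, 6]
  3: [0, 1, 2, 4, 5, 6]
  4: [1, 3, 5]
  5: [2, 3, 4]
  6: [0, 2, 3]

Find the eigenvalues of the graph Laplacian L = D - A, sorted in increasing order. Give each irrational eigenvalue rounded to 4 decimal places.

Each diagonal entry of L is the vertex degree and each off-diagonal entry is -1 where an edge is present, 0 otherwise; in the order [0, 1, 2, 3, 4, 5, 6] the diagonal is [3, 3, 3, 6, 3, 3, 3]. Since every row of L sums to 0, the all-ones vector is in the kernel and 0 is an eigenvalue. The single zero eigenvalue shows the graph is connected. There is one zero in the spectrum, matching the 1 component. By the matrix-tree theorem the graph has (1/7) * product of the nonzero eigenvalues = 320 spanning trees.

[0, 2, 2, 4, 4, 5, 7]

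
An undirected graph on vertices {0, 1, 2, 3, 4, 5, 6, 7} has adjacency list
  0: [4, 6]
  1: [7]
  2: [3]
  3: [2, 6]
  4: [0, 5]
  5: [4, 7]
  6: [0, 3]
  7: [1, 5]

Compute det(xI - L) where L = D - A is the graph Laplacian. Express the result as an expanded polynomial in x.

x^8 - 14x^7 + 78x^6 - 220x^5 + 330x^4 - 252x^3 + 84x^2 - 8x

Reading degrees in the order [0, 1, 2, 3, 4, 5, 6, 7] gives [2, 1, 1, 2, 2, 2, 2, 2]; set D = diag(2, 1, 1, 2, 2, 2, 2, 2) and form L = D - A. Computing det(xI - L) by cofactor expansion (or equivalently via sum-over-permutations) gives x^8 - 14x^7 + 78x^6 - 220x^5 + 330x^4 - 252x^3 + 84x^2 - 8x. The constant term is 0 because L is singular (the all-ones vector lies in its kernel). There is one zero in the spectrum, matching the 1 component.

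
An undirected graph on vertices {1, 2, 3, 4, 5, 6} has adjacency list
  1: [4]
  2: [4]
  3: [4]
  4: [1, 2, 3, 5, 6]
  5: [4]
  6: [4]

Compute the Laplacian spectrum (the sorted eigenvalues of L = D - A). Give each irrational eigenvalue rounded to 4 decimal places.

[0, 1, 1, 1, 1, 6]

Each diagonal entry of L is the vertex degree and each off-diagonal entry is -1 where an edge is present, 0 otherwise; in the order [1, 2, 3, 4, 5, 6] the diagonal is [1, 1, 1, 5, 1, 1]. Diagonalising L (or applying a numerical eigensolver to the 6x6 matrix) gives the spectrum above. The single zero eigenvalue shows the graph is connected.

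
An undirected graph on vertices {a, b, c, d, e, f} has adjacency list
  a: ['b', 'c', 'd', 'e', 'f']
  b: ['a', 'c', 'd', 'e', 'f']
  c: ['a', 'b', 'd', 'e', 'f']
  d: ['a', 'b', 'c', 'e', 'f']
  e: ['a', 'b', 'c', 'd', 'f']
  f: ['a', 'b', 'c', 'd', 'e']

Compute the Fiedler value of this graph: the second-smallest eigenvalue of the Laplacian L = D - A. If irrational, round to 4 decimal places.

6

Reading degrees in the order [a, b, c, d, e, f] gives [5, 5, 5, 5, 5, 5]; set D = diag(5, 5, 5, 5, 5, 5) and form L = D - A. Computing the eigenvalues of L and sorting gives [0, 6, 6, 6, 6, 6]. The Fiedler value lambda_2 = 6 is strictly positive, so the graph is connected. The eigenvalues sum to 30, which equals trace(L) = 2|E|.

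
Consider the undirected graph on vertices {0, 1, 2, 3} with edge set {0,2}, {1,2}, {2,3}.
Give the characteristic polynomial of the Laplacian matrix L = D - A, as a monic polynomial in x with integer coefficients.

x^4 - 6x^3 + 9x^2 - 4x

Reading degrees in the order [0, 1, 2, 3] gives [1, 1, 3, 1]; set D = diag(1, 1, 3, 1) and form L = D - A. Computing det(xI - L) by cofactor expansion (or equivalently via sum-over-permutations) gives x^4 - 6x^3 + 9x^2 - 4x. The coefficient of x^3 equals -trace(L) = -6, matching the sum of degrees. There is one zero in the spectrum, matching the 1 component. By the matrix-tree theorem the graph has (1/4) * product of the nonzero eigenvalues = 1 spanning tree.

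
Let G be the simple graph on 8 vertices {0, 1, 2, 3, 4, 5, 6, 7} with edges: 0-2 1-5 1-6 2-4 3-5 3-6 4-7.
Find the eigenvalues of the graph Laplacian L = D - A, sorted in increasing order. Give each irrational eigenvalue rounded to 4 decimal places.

Each diagonal entry of L is the vertex degree and each off-diagonal entry is -1 where an edge is present, 0 otherwise; in the order [0, 1, 2, 3, 4, 5, 6, 7] the diagonal is [1, 2, 2, 2, 2, 2, 2, 1]. Since every row of L sums to 0, the all-ones vector is in the kernel and 0 is an eigenvalue. The 2 zero eigenvalues correspond to the 2 connected components. The eigenvalues sum to 14, which equals trace(L) = 2|E|.

[0, 0, 0.5858, 2, 2, 2, 3.4142, 4]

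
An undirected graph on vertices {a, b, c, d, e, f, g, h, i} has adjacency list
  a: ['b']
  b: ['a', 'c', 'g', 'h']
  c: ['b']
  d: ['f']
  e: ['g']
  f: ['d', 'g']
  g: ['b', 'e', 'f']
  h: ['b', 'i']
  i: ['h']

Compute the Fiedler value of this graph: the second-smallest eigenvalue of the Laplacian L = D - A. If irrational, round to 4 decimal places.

0.2427

With the vertex order [a, b, c, d, e, f, g, h, i], the degrees are [1, 4, 1, 1, 1, 2, 3, 2, 1], giving D = diag(1, 4, 1, 1, 1, 2, 3, 2, 1) and L = D - A. The smallest Laplacian eigenvalue is always 0. The next one, lambda_2 = 0.2427, measures how hard the graph is to disconnect: larger values mean better connectivity. The eigenvalues sum to 16, which equals trace(L) = 2|E|. There is one zero in the spectrum, matching the 1 component.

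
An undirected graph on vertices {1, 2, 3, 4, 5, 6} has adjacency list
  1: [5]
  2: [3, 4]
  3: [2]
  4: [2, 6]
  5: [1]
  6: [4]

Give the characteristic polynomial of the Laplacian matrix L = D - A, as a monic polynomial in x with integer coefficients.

Reading degrees in the order [1, 2, 3, 4, 5, 6] gives [1, 2, 1, 2, 1, 1]; set D = diag(1, 2, 1, 2, 1, 1) and form L = D - A. Computing det(xI - L) by cofactor expansion (or equivalently via sum-over-permutations) gives x^6 - 8x^5 + 22x^4 - 24x^3 + 8x^2. Since p(0) = det(-L) = 0, x divides p(x).

x^6 - 8x^5 + 22x^4 - 24x^3 + 8x^2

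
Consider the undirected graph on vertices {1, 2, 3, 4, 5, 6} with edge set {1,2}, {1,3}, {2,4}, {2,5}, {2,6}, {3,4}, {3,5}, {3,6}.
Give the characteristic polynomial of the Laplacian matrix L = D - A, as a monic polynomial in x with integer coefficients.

With the vertex order [1, 2, 3, 4, 5, 6], the degrees are [2, 4, 4, 2, 2, 2], giving D = diag(2, 4, 4, 2, 2, 2) and L = D - A. L has integer entries, so p(x) = det(xI - L) has integer coefficients. Expanding the determinant yields x^6 - 16x^5 + 96x^4 - 272x^3 + 368x^2 - 192x. Since p(0) = det(-L) = 0, x divides p(x). By the matrix-tree theorem the graph has (1/6) * product of the nonzero eigenvalues = 32 spanning trees. The eigenvalues sum to 16, which equals trace(L) = 2|E|.

x^6 - 16x^5 + 96x^4 - 272x^3 + 368x^2 - 192x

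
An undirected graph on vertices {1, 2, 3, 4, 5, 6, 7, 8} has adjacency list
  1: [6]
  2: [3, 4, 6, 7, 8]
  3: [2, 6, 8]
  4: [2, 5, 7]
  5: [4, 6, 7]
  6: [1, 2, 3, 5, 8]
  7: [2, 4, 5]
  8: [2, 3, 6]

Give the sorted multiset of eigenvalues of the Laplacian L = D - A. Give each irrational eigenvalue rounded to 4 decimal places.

[0, 0.8587, 1.4384, 3.5151, 4, 4, 5.5616, 6.6262]

Reading degrees in the order [1, 2, 3, 4, 5, 6, 7, 8] gives [1, 5, 3, 3, 3, 5, 3, 3]; set D = diag(1, 5, 3, 3, 3, 5, 3, 3) and form L = D - A. Diagonalising L (or applying a numerical eigensolver to the 8x8 matrix) gives the spectrum above. There is one zero in the spectrum, matching the 1 component.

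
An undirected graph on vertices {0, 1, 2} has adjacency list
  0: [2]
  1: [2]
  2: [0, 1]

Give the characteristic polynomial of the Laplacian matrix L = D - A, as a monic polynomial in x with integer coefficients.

x^3 - 4x^2 + 3x

Each diagonal entry of L is the vertex degree and each off-diagonal entry is -1 where an edge is present, 0 otherwise; in the order [0, 1, 2] the diagonal is [1, 1, 2]. Computing det(xI - L) by cofactor expansion (or equivalently via sum-over-permutations) gives x^3 - 4x^2 + 3x. The coefficient of x^2 equals -trace(L) = -4, matching the sum of degrees. There is one zero in the spectrum, matching the 1 component. The largest eigenvalue, 3, is at most the vertex count 3.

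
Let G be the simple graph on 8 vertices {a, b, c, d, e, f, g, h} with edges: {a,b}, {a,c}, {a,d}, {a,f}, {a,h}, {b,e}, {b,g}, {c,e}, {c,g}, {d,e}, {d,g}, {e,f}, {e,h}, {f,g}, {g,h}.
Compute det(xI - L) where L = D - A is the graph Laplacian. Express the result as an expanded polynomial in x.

With the vertex order [a, b, c, d, e, f, g, h], the degrees are [5, 3, 3, 3, 5, 3, 5, 3], giving D = diag(5, 3, 3, 3, 5, 3, 5, 3) and L = D - A. L has integer entries, so p(x) = det(xI - L) has integer coefficients. Expanding the determinant yields x^8 - 30x^7 + 375x^6 - 2540x^5 + 10095x^4 - 23598x^3 + 30105x^2 - 16200x. The constant term is 0 because L is singular (the all-ones vector lies in its kernel). The largest eigenvalue, 8, is at most the vertex count 8. The eigenvalues sum to 30, which equals trace(L) = 2|E|.

x^8 - 30x^7 + 375x^6 - 2540x^5 + 10095x^4 - 23598x^3 + 30105x^2 - 16200x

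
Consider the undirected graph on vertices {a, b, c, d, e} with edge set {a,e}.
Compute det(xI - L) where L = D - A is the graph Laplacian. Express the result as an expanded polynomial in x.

With the vertex order [a, b, c, d, e], the degrees are [1, 0, 0, 0, 1], giving D = diag(1, 0, 0, 0, 1) and L = D - A. L has integer entries, so p(x) = det(xI - L) has integer coefficients. Expanding the determinant yields x^5 - 2x^4. The constant term is 0 because L is singular (the all-ones vector lies in its kernel). The largest eigenvalue, 2, is at most the vertex count 5.

x^5 - 2x^4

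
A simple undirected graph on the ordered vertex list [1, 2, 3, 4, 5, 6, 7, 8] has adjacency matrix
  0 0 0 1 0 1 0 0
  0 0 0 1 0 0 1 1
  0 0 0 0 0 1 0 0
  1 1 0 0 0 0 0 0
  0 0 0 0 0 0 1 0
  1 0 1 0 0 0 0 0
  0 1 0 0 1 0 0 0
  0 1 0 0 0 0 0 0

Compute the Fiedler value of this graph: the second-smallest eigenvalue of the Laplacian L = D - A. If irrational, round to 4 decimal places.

Each diagonal entry of L is the vertex degree and each off-diagonal entry is -1 where an edge is present, 0 otherwise; in the order [1, 2, 3, 4, 5, 6, 7, 8] the diagonal is [2, 3, 1, 2, 1, 2, 2, 1]. The smallest Laplacian eigenvalue is always 0. The next one, lambda_2 = 0.1864, measures how hard the graph is to disconnect: larger values mean better connectivity. The eigenvalues sum to 14, which equals trace(L) = 2|E|.

0.1864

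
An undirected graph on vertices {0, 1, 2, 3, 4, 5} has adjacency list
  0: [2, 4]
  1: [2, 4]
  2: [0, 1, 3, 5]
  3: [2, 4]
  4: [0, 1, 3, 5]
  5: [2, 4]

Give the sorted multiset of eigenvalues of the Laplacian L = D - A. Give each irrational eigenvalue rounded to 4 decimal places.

Reading degrees in the order [0, 1, 2, 3, 4, 5] gives [2, 2, 4, 2, 4, 2]; set D = diag(2, 2, 4, 2, 4, 2) and form L = D - A. The multiplicity of 0 as a Laplacian eigenvalue equals the number of connected components. By the matrix-tree theorem the graph has (1/6) * product of the nonzero eigenvalues = 32 spanning trees. There is one zero in the spectrum, matching the 1 component.

[0, 2, 2, 2, 4, 6]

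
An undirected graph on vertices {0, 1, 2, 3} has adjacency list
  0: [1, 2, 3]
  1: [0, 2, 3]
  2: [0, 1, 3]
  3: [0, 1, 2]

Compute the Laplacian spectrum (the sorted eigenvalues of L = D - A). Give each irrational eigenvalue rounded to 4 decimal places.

[0, 4, 4, 4]

Reading degrees in the order [0, 1, 2, 3] gives [3, 3, 3, 3]; set D = diag(3, 3, 3, 3) and form L = D - A. Since every row of L sums to 0, the all-ones vector is in the kernel and 0 is an eigenvalue. There is one zero in the spectrum, matching the 1 component. The eigenvalues sum to 12, which equals trace(L) = 2|E|.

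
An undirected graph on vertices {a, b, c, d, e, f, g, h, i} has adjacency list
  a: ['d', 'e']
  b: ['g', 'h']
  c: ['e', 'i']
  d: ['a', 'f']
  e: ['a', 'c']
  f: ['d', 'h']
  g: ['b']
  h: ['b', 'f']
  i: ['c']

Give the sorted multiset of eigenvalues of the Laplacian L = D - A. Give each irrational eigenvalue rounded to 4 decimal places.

Each diagonal entry of L is the vertex degree and each off-diagonal entry is -1 where an edge is present, 0 otherwise; in the order [a, b, c, d, e, f, g, h, i] the diagonal is [2, 2, 2, 2, 2, 2, 1, 2, 1]. Diagonalising L (or applying a numerical eigensolver to the 9x9 matrix) gives the spectrum above. The single zero eigenvalue shows the graph is connected. The largest eigenvalue, 3.8794, is at most the vertex count 9. By the matrix-tree theorem the graph has (1/9) * product of the nonzero eigenvalues = 1 spanning tree.

[0, 0.1206, 0.4679, 1, 1.6527, 2.3473, 3, 3.5321, 3.8794]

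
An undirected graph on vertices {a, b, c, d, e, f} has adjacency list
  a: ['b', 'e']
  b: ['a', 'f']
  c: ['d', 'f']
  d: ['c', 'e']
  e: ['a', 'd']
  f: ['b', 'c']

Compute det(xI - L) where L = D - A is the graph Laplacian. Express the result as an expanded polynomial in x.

x^6 - 12x^5 + 54x^4 - 112x^3 + 105x^2 - 36x

Each diagonal entry of L is the vertex degree and each off-diagonal entry is -1 where an edge is present, 0 otherwise; in the order [a, b, c, d, e, f] the diagonal is [2, 2, 2, 2, 2, 2]. The eigenvalues of L are [0, 1, 1, 3, 3, 4]; the characteristic polynomial is the product of (x - lambda_i), which multiplies out to x^6 - 12x^5 + 54x^4 - 112x^3 + 105x^2 - 36x. The constant term is 0 because L is singular (the all-ones vector lies in its kernel). The largest eigenvalue, 4, is at most the vertex count 6.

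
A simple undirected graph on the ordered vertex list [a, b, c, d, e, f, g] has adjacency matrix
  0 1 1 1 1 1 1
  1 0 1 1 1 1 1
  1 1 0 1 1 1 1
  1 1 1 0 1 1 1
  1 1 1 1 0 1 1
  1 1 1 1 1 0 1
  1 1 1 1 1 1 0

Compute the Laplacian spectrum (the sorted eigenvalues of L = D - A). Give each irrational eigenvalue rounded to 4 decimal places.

Each diagonal entry of L is the vertex degree and each off-diagonal entry is -1 where an edge is present, 0 otherwise; in the order [a, b, c, d, e, f, g] the diagonal is [6, 6, 6, 6, 6, 6, 6]. Since every row of L sums to 0, the all-ones vector is in the kernel and 0 is an eigenvalue. By the matrix-tree theorem the graph has (1/7) * product of the nonzero eigenvalues = 16807 spanning trees.

[0, 7, 7, 7, 7, 7, 7]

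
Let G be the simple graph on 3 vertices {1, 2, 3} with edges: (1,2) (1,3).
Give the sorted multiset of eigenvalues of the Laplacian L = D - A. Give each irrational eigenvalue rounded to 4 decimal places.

[0, 1, 3]

Each diagonal entry of L is the vertex degree and each off-diagonal entry is -1 where an edge is present, 0 otherwise; in the order [1, 2, 3] the diagonal is [2, 1, 1]. Diagonalising L (or applying a numerical eigensolver to the 3x3 matrix) gives the spectrum above. The single zero eigenvalue shows the graph is connected. The eigenvalues sum to 4, which equals trace(L) = 2|E|. The largest eigenvalue, 3, is at most the vertex count 3.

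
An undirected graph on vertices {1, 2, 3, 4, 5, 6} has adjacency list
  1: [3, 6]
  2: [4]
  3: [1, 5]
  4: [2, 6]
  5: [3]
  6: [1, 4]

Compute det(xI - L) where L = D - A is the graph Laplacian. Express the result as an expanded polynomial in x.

x^6 - 10x^5 + 36x^4 - 56x^3 + 35x^2 - 6x

With the vertex order [1, 2, 3, 4, 5, 6], the degrees are [2, 1, 2, 2, 1, 2], giving D = diag(2, 1, 2, 2, 1, 2) and L = D - A. L has integer entries, so p(x) = det(xI - L) has integer coefficients. Expanding the determinant yields x^6 - 10x^5 + 36x^4 - 56x^3 + 35x^2 - 6x. Since p(0) = det(-L) = 0, x divides p(x). The eigenvalues sum to 10, which equals trace(L) = 2|E|. There is one zero in the spectrum, matching the 1 component.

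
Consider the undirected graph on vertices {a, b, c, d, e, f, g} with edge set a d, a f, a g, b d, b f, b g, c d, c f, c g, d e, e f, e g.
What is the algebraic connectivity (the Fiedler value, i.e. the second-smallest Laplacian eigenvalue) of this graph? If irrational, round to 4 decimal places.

3

With the vertex order [a, b, c, d, e, f, g], the degrees are [3, 3, 3, 4, 3, 4, 4], giving D = diag(3, 3, 3, 4, 3, 4, 4) and L = D - A. The sorted Laplacian eigenvalues are [0, 3, 3, 3, 4, 4, 7]; the algebraic connectivity is the second entry, 3. The eigenvalues sum to 24, which equals trace(L) = 2|E|. By the matrix-tree theorem the graph has (1/7) * product of the nonzero eigenvalues = 432 spanning trees.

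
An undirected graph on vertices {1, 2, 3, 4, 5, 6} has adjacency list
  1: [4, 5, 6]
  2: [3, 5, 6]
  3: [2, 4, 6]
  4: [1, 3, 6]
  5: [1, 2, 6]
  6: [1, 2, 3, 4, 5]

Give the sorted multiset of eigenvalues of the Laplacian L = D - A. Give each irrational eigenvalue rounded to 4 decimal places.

Each diagonal entry of L is the vertex degree and each off-diagonal entry is -1 where an edge is present, 0 otherwise; in the order [1, 2, 3, 4, 5, 6] the diagonal is [3, 3, 3, 3, 3, 5]. The multiplicity of 0 as a Laplacian eigenvalue equals the number of connected components. There is one zero in the spectrum, matching the 1 component.

[0, 2.3820, 2.3820, 4.6180, 4.6180, 6]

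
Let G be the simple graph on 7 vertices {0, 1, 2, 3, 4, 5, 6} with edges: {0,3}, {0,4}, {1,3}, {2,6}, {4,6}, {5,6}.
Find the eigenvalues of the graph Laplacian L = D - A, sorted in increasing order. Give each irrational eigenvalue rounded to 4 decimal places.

[0, 0.2254, 1, 1, 2.1859, 3.3604, 4.2283]

Reading degrees in the order [0, 1, 2, 3, 4, 5, 6] gives [2, 1, 1, 2, 2, 1, 3]; set D = diag(2, 1, 1, 2, 2, 1, 3) and form L = D - A. The multiplicity of 0 as a Laplacian eigenvalue equals the number of connected components.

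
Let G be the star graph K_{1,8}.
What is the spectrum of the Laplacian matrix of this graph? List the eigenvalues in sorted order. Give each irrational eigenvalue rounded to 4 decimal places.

The graph has 9 vertices and degree multiset [8, 1, 1, 1, 1, 1, 1, 1, 1]; D is the diagonal matrix of degrees and L = D - A. The multiplicity of 0 as a Laplacian eigenvalue equals the number of connected components. There is one zero in the spectrum, matching the 1 component. The largest eigenvalue, 9, is at most the vertex count 9.

[0, 1, 1, 1, 1, 1, 1, 1, 9]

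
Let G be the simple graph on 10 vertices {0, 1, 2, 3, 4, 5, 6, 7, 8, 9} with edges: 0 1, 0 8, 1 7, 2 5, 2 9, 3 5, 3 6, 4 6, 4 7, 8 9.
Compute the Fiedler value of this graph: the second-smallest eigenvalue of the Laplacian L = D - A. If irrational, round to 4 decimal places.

With the vertex order [0, 1, 2, 3, 4, 5, 6, 7, 8, 9], the degrees are [2, 2, 2, 2, 2, 2, 2, 2, 2, 2], giving D = diag(2, 2, 2, 2, 2, 2, 2, 2, 2, 2) and L = D - A. The smallest Laplacian eigenvalue is always 0. The next one, lambda_2 = 0.3820, measures how hard the graph is to disconnect: larger values mean better connectivity. There is one zero in the spectrum, matching the 1 component.

0.3820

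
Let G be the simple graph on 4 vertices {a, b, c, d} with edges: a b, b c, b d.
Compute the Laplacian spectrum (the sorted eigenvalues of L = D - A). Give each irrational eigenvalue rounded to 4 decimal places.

Each diagonal entry of L is the vertex degree and each off-diagonal entry is -1 where an edge is present, 0 otherwise; in the order [a, b, c, d] the diagonal is [1, 3, 1, 1]. Diagonalising L (or applying a numerical eigensolver to the 4x4 matrix) gives the spectrum above. The eigenvalues sum to 6, which equals trace(L) = 2|E|. There is one zero in the spectrum, matching the 1 component.

[0, 1, 1, 4]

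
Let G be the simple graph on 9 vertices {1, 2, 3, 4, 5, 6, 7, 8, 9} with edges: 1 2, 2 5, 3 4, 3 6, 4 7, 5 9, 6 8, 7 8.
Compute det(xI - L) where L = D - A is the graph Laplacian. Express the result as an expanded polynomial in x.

x^9 - 16x^8 + 105x^7 - 364x^6 + 715x^5 - 790x^4 + 450x^3 - 100x^2

Each diagonal entry of L is the vertex degree and each off-diagonal entry is -1 where an edge is present, 0 otherwise; in the order [1, 2, 3, 4, 5, 6, 7, 8, 9] the diagonal is [1, 2, 2, 2, 2, 2, 2, 2, 1]. L has integer entries, so p(x) = det(xI - L) has integer coefficients. Expanding the determinant yields x^9 - 16x^8 + 105x^7 - 364x^6 + 715x^5 - 790x^4 + 450x^3 - 100x^2. The constant term is 0 because L is singular (the all-ones vector lies in its kernel). The largest eigenvalue, 3.6180, is at most the vertex count 9.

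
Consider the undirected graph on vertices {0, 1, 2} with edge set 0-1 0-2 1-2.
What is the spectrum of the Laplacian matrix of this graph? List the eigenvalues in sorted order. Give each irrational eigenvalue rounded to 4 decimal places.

With the vertex order [0, 1, 2], the degrees are [2, 2, 2], giving D = diag(2, 2, 2) and L = D - A. The multiplicity of 0 as a Laplacian eigenvalue equals the number of connected components. The single zero eigenvalue shows the graph is connected.

[0, 3, 3]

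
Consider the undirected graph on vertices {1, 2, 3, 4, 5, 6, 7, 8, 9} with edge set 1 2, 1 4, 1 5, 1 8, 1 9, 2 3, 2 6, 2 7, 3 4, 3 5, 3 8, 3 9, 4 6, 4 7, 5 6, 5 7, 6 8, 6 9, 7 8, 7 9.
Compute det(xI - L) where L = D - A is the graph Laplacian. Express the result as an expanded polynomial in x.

Each diagonal entry of L is the vertex degree and each off-diagonal entry is -1 where an edge is present, 0 otherwise; in the order [1, 2, 3, 4, 5, 6, 7, 8, 9] the diagonal is [5, 4, 5, 4, 4, 5, 5, 4, 4]. Computing det(xI - L) by cofactor expansion (or equivalently via sum-over-permutations) gives x^9 - 40x^8 + 690x^7 - 6720x^6 + 40485x^5 - 154704x^4 + 366560x^3 - 492800x^2 + 288000x. The coefficient of x^8 equals -trace(L) = -40, matching the sum of degrees. The largest eigenvalue, 9, is at most the vertex count 9. There is one zero in the spectrum, matching the 1 component.

x^9 - 40x^8 + 690x^7 - 6720x^6 + 40485x^5 - 154704x^4 + 366560x^3 - 492800x^2 + 288000x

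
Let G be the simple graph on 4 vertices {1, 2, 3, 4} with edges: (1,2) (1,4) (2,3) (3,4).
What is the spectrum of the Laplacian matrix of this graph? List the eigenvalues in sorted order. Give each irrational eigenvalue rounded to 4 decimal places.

Reading degrees in the order [1, 2, 3, 4] gives [2, 2, 2, 2]; set D = diag(2, 2, 2, 2) and form L = D - A. Diagonalising L (or applying a numerical eigensolver to the 4x4 matrix) gives the spectrum above. The single zero eigenvalue shows the graph is connected. The largest eigenvalue, 4, is at most the vertex count 4.

[0, 2, 2, 4]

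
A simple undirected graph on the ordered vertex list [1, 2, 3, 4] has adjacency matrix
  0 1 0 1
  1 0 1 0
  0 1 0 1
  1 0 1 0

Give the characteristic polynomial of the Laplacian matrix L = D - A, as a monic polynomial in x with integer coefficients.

Each diagonal entry of L is the vertex degree and each off-diagonal entry is -1 where an edge is present, 0 otherwise; in the order [1, 2, 3, 4] the diagonal is [2, 2, 2, 2]. Computing det(xI - L) by cofactor expansion (or equivalently via sum-over-permutations) gives x^4 - 8x^3 + 20x^2 - 16x. Since p(0) = det(-L) = 0, x divides p(x). The eigenvalues sum to 8, which equals trace(L) = 2|E|.

x^4 - 8x^3 + 20x^2 - 16x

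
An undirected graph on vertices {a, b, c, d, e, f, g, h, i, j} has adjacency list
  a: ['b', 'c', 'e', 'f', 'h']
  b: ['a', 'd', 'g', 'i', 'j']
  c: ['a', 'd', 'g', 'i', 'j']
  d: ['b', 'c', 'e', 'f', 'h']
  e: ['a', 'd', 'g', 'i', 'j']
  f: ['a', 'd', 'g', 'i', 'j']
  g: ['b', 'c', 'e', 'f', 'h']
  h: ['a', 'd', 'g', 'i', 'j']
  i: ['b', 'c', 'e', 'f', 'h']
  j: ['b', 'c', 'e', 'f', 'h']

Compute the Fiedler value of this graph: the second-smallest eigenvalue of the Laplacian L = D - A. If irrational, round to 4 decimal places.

5

Each diagonal entry of L is the vertex degree and each off-diagonal entry is -1 where an edge is present, 0 otherwise; in the order [a, b, c, d, e, f, g, h, i, j] the diagonal is [5, 5, 5, 5, 5, 5, 5, 5, 5, 5]. The sorted Laplacian eigenvalues are [0, 5, 5, 5, 5, 5, 5, 5, 5, 10]; the algebraic connectivity is the second entry, 5. There is one zero in the spectrum, matching the 1 component.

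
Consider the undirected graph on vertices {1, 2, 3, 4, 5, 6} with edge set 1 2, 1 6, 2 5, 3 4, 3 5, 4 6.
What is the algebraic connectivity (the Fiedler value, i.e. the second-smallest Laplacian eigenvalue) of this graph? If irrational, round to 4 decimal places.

With the vertex order [1, 2, 3, 4, 5, 6], the degrees are [2, 2, 2, 2, 2, 2], giving D = diag(2, 2, 2, 2, 2, 2) and L = D - A. Computing the eigenvalues of L and sorting gives [0, 1, 1, 3, 3, 4]. The Fiedler value lambda_2 = 1 is strictly positive, so the graph is connected.

1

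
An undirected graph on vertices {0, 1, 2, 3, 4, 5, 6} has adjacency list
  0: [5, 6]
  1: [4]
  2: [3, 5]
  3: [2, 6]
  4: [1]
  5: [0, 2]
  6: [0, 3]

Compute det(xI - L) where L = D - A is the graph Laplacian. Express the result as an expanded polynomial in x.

Each diagonal entry of L is the vertex degree and each off-diagonal entry is -1 where an edge is present, 0 otherwise; in the order [0, 1, 2, 3, 4, 5, 6] the diagonal is [2, 1, 2, 2, 1, 2, 2]. L has integer entries, so p(x) = det(xI - L) has integer coefficients. Expanding the determinant yields x^7 - 12x^6 + 55x^5 - 120x^4 + 125x^3 - 50x^2. The coefficient of x^6 equals -trace(L) = -12, matching the sum of degrees. There are 2 zeros in the spectrum, matching the 2 components.

x^7 - 12x^6 + 55x^5 - 120x^4 + 125x^3 - 50x^2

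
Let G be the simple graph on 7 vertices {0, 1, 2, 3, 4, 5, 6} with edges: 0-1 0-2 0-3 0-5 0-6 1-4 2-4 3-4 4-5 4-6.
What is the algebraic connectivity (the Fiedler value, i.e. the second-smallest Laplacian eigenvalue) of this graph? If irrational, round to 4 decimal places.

Each diagonal entry of L is the vertex degree and each off-diagonal entry is -1 where an edge is present, 0 otherwise; in the order [0, 1, 2, 3, 4, 5, 6] the diagonal is [5, 2, 2, 2, 5, 2, 2]. The smallest Laplacian eigenvalue is always 0. The next one, lambda_2 = 2, measures how hard the graph is to disconnect: larger values mean better connectivity.

2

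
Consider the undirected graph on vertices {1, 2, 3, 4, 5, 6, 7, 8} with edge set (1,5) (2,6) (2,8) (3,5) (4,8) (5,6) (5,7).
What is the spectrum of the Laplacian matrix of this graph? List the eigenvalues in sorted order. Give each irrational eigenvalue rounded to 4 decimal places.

[0, 0.2023, 1, 1, 1, 2.2472, 3.4527, 5.0979]

Each diagonal entry of L is the vertex degree and each off-diagonal entry is -1 where an edge is present, 0 otherwise; in the order [1, 2, 3, 4, 5, 6, 7, 8] the diagonal is [1, 2, 1, 1, 4, 2, 1, 2]. Since every row of L sums to 0, the all-ones vector is in the kernel and 0 is an eigenvalue. The largest eigenvalue, 5.0979, is at most the vertex count 8. There is one zero in the spectrum, matching the 1 component.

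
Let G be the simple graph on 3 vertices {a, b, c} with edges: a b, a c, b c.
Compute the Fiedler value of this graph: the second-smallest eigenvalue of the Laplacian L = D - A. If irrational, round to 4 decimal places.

3

With the vertex order [a, b, c], the degrees are [2, 2, 2], giving D = diag(2, 2, 2) and L = D - A. The sorted Laplacian eigenvalues are [0, 3, 3]; the algebraic connectivity is the second entry, 3.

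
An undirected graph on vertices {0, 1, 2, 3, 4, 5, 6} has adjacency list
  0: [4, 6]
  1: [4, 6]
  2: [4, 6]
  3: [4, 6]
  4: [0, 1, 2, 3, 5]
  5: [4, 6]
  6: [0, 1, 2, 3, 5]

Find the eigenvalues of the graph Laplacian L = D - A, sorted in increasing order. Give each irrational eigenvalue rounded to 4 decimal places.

Each diagonal entry of L is the vertex degree and each off-diagonal entry is -1 where an edge is present, 0 otherwise; in the order [0, 1, 2, 3, 4, 5, 6] the diagonal is [2, 2, 2, 2, 5, 2, 5]. Since every row of L sums to 0, the all-ones vector is in the kernel and 0 is an eigenvalue. The single zero eigenvalue shows the graph is connected. By the matrix-tree theorem the graph has (1/7) * product of the nonzero eigenvalues = 80 spanning trees.

[0, 2, 2, 2, 2, 5, 7]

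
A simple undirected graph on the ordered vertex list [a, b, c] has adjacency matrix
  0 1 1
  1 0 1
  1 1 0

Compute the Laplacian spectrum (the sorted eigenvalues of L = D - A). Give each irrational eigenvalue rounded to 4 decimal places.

Each diagonal entry of L is the vertex degree and each off-diagonal entry is -1 where an edge is present, 0 otherwise; in the order [a, b, c] the diagonal is [2, 2, 2]. Since every row of L sums to 0, the all-ones vector is in the kernel and 0 is an eigenvalue. The single zero eigenvalue shows the graph is connected. The largest eigenvalue, 3, is at most the vertex count 3.

[0, 3, 3]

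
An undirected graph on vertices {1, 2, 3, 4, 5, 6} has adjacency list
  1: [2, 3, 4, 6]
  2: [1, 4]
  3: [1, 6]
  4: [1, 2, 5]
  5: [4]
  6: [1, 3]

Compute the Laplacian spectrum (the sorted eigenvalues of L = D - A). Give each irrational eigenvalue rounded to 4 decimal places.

[0, 0.6314, 1.4738, 3, 3.7877, 5.1071]

Reading degrees in the order [1, 2, 3, 4, 5, 6] gives [4, 2, 2, 3, 1, 2]; set D = diag(4, 2, 2, 3, 1, 2) and form L = D - A. Since every row of L sums to 0, the all-ones vector is in the kernel and 0 is an eigenvalue. The single zero eigenvalue shows the graph is connected. By the matrix-tree theorem the graph has (1/6) * product of the nonzero eigenvalues = 9 spanning trees.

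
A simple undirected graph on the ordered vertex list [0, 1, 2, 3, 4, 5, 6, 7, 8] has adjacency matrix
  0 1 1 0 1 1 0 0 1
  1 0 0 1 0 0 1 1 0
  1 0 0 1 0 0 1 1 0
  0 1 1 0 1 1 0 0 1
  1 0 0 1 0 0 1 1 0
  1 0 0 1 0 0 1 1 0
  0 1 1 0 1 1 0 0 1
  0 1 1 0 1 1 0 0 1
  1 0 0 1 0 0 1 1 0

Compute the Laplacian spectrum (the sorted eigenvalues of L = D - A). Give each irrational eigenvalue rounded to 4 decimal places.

[0, 4, 4, 4, 4, 5, 5, 5, 9]

Reading degrees in the order [0, 1, 2, 3, 4, 5, 6, 7, 8] gives [5, 4, 4, 5, 4, 4, 5, 5, 4]; set D = diag(5, 4, 4, 5, 4, 4, 5, 5, 4) and form L = D - A. Since every row of L sums to 0, the all-ones vector is in the kernel and 0 is an eigenvalue. There is one zero in the spectrum, matching the 1 component.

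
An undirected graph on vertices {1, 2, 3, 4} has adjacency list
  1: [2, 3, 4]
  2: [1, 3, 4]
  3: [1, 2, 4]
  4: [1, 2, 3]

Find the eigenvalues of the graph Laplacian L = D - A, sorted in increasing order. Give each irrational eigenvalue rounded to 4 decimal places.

Reading degrees in the order [1, 2, 3, 4] gives [3, 3, 3, 3]; set D = diag(3, 3, 3, 3) and form L = D - A. Diagonalising L (or applying a numerical eigensolver to the 4x4 matrix) gives the spectrum above. The single zero eigenvalue shows the graph is connected. There is one zero in the spectrum, matching the 1 component.

[0, 4, 4, 4]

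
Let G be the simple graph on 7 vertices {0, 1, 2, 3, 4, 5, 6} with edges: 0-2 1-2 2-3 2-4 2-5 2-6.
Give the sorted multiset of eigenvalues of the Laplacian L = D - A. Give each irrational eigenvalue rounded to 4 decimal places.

[0, 1, 1, 1, 1, 1, 7]

Each diagonal entry of L is the vertex degree and each off-diagonal entry is -1 where an edge is present, 0 otherwise; in the order [0, 1, 2, 3, 4, 5, 6] the diagonal is [1, 1, 6, 1, 1, 1, 1]. Diagonalising L (or applying a numerical eigensolver to the 7x7 matrix) gives the spectrum above. The single zero eigenvalue shows the graph is connected. The largest eigenvalue, 7, is at most the vertex count 7. The eigenvalues sum to 12, which equals trace(L) = 2|E|.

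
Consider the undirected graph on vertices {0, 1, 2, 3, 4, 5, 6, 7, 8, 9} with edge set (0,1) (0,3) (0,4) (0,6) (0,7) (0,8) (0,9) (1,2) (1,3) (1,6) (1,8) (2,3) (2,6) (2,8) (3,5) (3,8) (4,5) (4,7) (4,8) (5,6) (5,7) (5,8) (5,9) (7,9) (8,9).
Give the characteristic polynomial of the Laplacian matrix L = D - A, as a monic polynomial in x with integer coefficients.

Each diagonal entry of L is the vertex degree and each off-diagonal entry is -1 where an edge is present, 0 otherwise; in the order [0, 1, 2, 3, 4, 5, 6, 7, 8, 9] the diagonal is [7, 5, 4, 5, 4, 6, 4, 4, 7, 4]. L has integer entries, so p(x) = det(xI - L) has integer coefficients. Expanding the determinant yields x^10 - 50x^9 + 1093x^8 - 13702x^7 + 108472x^6 - 561770x^5 + 1900540x^4 - 4041940x^3 + 4888892x^2 - 2550960x. Since p(0) = det(-L) = 0, x divides p(x). There is one zero in the spectrum, matching the 1 component. The largest eigenvalue, 8.9585, is at most the vertex count 10.

x^10 - 50x^9 + 1093x^8 - 13702x^7 + 108472x^6 - 561770x^5 + 1900540x^4 - 4041940x^3 + 4888892x^2 - 2550960x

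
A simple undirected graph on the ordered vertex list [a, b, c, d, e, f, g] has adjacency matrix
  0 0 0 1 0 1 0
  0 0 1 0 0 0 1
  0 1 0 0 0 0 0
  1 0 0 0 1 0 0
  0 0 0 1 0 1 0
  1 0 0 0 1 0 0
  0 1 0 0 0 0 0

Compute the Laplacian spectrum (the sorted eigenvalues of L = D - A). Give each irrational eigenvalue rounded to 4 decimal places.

[0, 0, 1, 2, 2, 3, 4]

With the vertex order [a, b, c, d, e, f, g], the degrees are [2, 2, 1, 2, 2, 2, 1], giving D = diag(2, 2, 1, 2, 2, 2, 1) and L = D - A. Diagonalising L (or applying a numerical eigensolver to the 7x7 matrix) gives the spectrum above. The 2 zero eigenvalues correspond to the 2 connected components. There are 2 zeros in the spectrum, matching the 2 components.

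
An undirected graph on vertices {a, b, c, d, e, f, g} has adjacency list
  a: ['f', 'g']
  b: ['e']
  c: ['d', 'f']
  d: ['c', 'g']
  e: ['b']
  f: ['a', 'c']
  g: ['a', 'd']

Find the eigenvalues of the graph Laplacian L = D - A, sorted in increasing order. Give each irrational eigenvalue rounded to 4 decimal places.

Each diagonal entry of L is the vertex degree and each off-diagonal entry is -1 where an edge is present, 0 otherwise; in the order [a, b, c, d, e, f, g] the diagonal is [2, 1, 2, 2, 1, 2, 2]. The multiplicity of 0 as a Laplacian eigenvalue equals the number of connected components. The 2 zero eigenvalues correspond to the 2 connected components. The largest eigenvalue, 3.6180, is at most the vertex count 7. There are 2 zeros in the spectrum, matching the 2 components.

[0, 0, 1.3820, 1.3820, 2, 3.6180, 3.6180]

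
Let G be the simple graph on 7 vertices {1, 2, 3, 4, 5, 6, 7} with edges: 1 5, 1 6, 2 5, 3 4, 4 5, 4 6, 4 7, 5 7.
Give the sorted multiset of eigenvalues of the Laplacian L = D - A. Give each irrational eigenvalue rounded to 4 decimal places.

[0, 0.7382, 1, 1.5858, 2.6601, 4.4142, 5.6017]

Reading degrees in the order [1, 2, 3, 4, 5, 6, 7] gives [2, 1, 1, 4, 4, 2, 2]; set D = diag(2, 1, 1, 4, 4, 2, 2) and form L = D - A. L is symmetric positive semidefinite, so every eigenvalue is real and nonnegative. By the matrix-tree theorem the graph has (1/7) * product of the nonzero eigenvalues = 11 spanning trees. There is one zero in the spectrum, matching the 1 component.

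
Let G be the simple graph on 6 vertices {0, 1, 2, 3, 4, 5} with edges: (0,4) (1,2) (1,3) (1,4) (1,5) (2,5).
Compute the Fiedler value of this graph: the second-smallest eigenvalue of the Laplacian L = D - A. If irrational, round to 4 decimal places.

Reading degrees in the order [0, 1, 2, 3, 4, 5] gives [1, 4, 2, 1, 2, 2]; set D = diag(1, 4, 2, 1, 2, 2) and form L = D - A. Computing the eigenvalues of L and sorting gives [0, 0.4859, 1, 2.4280, 3, 5.0861]. The Fiedler value lambda_2 = 0.4859 is strictly positive, so the graph is connected. There is one zero in the spectrum, matching the 1 component.

0.4859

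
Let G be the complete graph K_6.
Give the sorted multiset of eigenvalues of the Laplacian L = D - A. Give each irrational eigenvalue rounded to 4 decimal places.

The graph has 6 vertices and degree multiset [5, 5, 5, 5, 5, 5]; D is the diagonal matrix of degrees and L = D - A. The multiplicity of 0 as a Laplacian eigenvalue equals the number of connected components. The eigenvalues sum to 30, which equals trace(L) = 2|E|.

[0, 6, 6, 6, 6, 6]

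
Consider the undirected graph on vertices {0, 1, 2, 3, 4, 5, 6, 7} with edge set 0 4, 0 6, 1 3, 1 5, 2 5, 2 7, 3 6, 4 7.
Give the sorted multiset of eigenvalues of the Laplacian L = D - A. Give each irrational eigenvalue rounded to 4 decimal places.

[0, 0.5858, 0.5858, 2, 2, 3.4142, 3.4142, 4]

Each diagonal entry of L is the vertex degree and each off-diagonal entry is -1 where an edge is present, 0 otherwise; in the order [0, 1, 2, 3, 4, 5, 6, 7] the diagonal is [2, 2, 2, 2, 2, 2, 2, 2]. The multiplicity of 0 as a Laplacian eigenvalue equals the number of connected components. The single zero eigenvalue shows the graph is connected.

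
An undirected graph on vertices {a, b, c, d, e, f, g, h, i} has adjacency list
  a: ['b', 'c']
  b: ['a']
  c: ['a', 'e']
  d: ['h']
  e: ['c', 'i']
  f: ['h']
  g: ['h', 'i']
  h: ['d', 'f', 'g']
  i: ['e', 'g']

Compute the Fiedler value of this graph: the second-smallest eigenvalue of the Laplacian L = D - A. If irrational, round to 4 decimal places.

0.1289

With the vertex order [a, b, c, d, e, f, g, h, i], the degrees are [2, 1, 2, 1, 2, 1, 2, 3, 2], giving D = diag(2, 1, 2, 1, 2, 1, 2, 3, 2) and L = D - A. The sorted Laplacian eigenvalues are [0, 0.1289, 0.5540, 1, 1.2613, 2.1326, 3, 3.6881, 4.2350]; the algebraic connectivity is the second entry, 0.1289. The largest eigenvalue, 4.2350, is at most the vertex count 9.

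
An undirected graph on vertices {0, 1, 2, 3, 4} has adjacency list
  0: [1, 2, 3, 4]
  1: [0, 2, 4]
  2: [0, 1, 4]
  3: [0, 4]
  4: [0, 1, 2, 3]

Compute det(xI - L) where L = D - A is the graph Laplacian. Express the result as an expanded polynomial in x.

x^5 - 16x^4 + 93x^3 - 230x^2 + 200x

Each diagonal entry of L is the vertex degree and each off-diagonal entry is -1 where an edge is present, 0 otherwise; in the order [0, 1, 2, 3, 4] the diagonal is [4, 3, 3, 2, 4]. Computing det(xI - L) by cofactor expansion (or equivalently via sum-over-permutations) gives x^5 - 16x^4 + 93x^3 - 230x^2 + 200x. Since p(0) = det(-L) = 0, x divides p(x). There is one zero in the spectrum, matching the 1 component. The largest eigenvalue, 5, is at most the vertex count 5.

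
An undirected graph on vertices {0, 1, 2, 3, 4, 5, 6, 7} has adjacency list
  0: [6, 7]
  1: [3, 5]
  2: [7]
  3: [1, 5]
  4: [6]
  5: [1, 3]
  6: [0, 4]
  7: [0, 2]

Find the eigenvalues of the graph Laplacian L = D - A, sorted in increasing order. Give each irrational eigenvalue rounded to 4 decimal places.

[0, 0, 0.3820, 1.3820, 2.6180, 3, 3, 3.6180]

With the vertex order [0, 1, 2, 3, 4, 5, 6, 7], the degrees are [2, 2, 1, 2, 1, 2, 2, 2], giving D = diag(2, 2, 1, 2, 1, 2, 2, 2) and L = D - A. L is symmetric positive semidefinite, so every eigenvalue is real and nonnegative. The 2 zero eigenvalues correspond to the 2 connected components.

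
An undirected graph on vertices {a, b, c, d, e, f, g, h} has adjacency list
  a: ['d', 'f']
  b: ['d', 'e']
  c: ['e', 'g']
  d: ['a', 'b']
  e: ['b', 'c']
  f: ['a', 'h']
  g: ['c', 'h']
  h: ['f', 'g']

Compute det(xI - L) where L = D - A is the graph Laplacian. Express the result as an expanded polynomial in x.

Each diagonal entry of L is the vertex degree and each off-diagonal entry is -1 where an edge is present, 0 otherwise; in the order [a, b, c, d, e, f, g, h] the diagonal is [2, 2, 2, 2, 2, 2, 2, 2]. L has integer entries, so p(x) = det(xI - L) has integer coefficients. Expanding the determinant yields x^8 - 16x^7 + 104x^6 - 352x^5 + 660x^4 - 672x^3 + 336x^2 - 64x. Since p(0) = det(-L) = 0, x divides p(x). The largest eigenvalue, 4, is at most the vertex count 8.

x^8 - 16x^7 + 104x^6 - 352x^5 + 660x^4 - 672x^3 + 336x^2 - 64x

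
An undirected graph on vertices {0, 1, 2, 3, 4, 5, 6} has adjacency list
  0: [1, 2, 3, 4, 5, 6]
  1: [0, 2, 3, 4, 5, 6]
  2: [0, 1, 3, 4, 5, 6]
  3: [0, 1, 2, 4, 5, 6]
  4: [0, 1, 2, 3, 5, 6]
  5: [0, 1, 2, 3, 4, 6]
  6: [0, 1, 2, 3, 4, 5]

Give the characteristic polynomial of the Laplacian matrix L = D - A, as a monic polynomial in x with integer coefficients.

x^7 - 42x^6 + 735x^5 - 6860x^4 + 36015x^3 - 100842x^2 + 117649x

With the vertex order [0, 1, 2, 3, 4, 5, 6], the degrees are [6, 6, 6, 6, 6, 6, 6], giving D = diag(6, 6, 6, 6, 6, 6, 6) and L = D - A. Computing det(xI - L) by cofactor expansion (or equivalently via sum-over-permutations) gives x^7 - 42x^6 + 735x^5 - 6860x^4 + 36015x^3 - 100842x^2 + 117649x. Since p(0) = det(-L) = 0, x divides p(x).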